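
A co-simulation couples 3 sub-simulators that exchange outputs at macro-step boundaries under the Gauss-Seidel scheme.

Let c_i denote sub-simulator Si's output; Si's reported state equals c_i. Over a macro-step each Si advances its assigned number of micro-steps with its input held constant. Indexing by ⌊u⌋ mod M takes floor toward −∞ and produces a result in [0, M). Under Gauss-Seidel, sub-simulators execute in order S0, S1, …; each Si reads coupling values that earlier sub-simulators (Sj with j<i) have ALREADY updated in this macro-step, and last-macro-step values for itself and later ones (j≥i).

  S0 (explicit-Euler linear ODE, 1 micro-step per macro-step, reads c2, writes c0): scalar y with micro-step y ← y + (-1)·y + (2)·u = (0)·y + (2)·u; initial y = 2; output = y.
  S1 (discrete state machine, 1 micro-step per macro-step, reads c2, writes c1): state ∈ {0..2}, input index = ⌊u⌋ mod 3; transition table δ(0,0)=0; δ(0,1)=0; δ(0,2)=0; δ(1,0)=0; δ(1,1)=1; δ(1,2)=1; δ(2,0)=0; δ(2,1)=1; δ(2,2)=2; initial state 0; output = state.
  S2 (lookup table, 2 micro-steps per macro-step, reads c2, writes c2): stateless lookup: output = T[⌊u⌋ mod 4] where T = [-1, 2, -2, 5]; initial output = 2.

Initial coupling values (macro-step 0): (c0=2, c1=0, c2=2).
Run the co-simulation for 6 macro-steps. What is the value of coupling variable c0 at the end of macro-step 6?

c0 at macro-step 6 = -4

macro 1: S0 reads c2=2 → after 1×micro: 4; S1 reads c2=2 → after 1×micro: 0; S2 reads c2=2 → after 2×micro: -2 ⇒ (c0=4, c1=0, c2=-2)
macro 2: S0 reads c2=-2 → after 1×micro: -4; S1 reads c2=-2 → after 1×micro: 0; S2 reads c2=-2 → after 2×micro: -2 ⇒ (c0=-4, c1=0, c2=-2)
macro 3: S0 reads c2=-2 → after 1×micro: -4; S1 reads c2=-2 → after 1×micro: 0; S2 reads c2=-2 → after 2×micro: -2 ⇒ (c0=-4, c1=0, c2=-2)
macro 4: S0 reads c2=-2 → after 1×micro: -4; S1 reads c2=-2 → after 1×micro: 0; S2 reads c2=-2 → after 2×micro: -2 ⇒ (c0=-4, c1=0, c2=-2)
macro 5: S0 reads c2=-2 → after 1×micro: -4; S1 reads c2=-2 → after 1×micro: 0; S2 reads c2=-2 → after 2×micro: -2 ⇒ (c0=-4, c1=0, c2=-2)
macro 6: S0 reads c2=-2 → after 1×micro: -4; S1 reads c2=-2 → after 1×micro: 0; S2 reads c2=-2 → after 2×micro: -2 ⇒ (c0=-4, c1=0, c2=-2)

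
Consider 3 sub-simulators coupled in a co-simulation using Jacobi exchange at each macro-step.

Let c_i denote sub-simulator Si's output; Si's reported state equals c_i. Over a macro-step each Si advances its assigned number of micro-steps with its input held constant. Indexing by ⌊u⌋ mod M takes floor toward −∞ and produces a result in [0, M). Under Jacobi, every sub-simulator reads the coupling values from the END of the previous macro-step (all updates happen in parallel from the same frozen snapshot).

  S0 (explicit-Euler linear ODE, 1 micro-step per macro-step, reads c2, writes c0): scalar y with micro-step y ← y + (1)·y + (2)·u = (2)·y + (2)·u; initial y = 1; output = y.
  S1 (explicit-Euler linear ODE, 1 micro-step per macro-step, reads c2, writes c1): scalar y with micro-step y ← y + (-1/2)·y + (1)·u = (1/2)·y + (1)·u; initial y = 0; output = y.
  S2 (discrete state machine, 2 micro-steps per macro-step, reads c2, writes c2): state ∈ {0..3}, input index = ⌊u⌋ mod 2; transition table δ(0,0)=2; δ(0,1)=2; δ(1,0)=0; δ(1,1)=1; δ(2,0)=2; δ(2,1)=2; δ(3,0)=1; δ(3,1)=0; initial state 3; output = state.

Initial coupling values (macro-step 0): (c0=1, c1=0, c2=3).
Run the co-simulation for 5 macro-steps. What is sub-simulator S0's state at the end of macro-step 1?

S0 state at macro-step 1 = 8

macro 1: S0 reads c2=3 → after 1×micro: 8; S1 reads c2=3 → after 1×micro: 3; S2 reads c2=3 → after 2×micro: 2 ⇒ (c0=8, c1=3, c2=2)
macro 2: S0 reads c2=2 → after 1×micro: 20; S1 reads c2=2 → after 1×micro: 7/2; S2 reads c2=2 → after 2×micro: 2 ⇒ (c0=20, c1=7/2, c2=2)
macro 3: S0 reads c2=2 → after 1×micro: 44; S1 reads c2=2 → after 1×micro: 15/4; S2 reads c2=2 → after 2×micro: 2 ⇒ (c0=44, c1=15/4, c2=2)
macro 4: S0 reads c2=2 → after 1×micro: 92; S1 reads c2=2 → after 1×micro: 31/8; S2 reads c2=2 → after 2×micro: 2 ⇒ (c0=92, c1=31/8, c2=2)
macro 5: S0 reads c2=2 → after 1×micro: 188; S1 reads c2=2 → after 1×micro: 63/16; S2 reads c2=2 → after 2×micro: 2 ⇒ (c0=188, c1=63/16, c2=2)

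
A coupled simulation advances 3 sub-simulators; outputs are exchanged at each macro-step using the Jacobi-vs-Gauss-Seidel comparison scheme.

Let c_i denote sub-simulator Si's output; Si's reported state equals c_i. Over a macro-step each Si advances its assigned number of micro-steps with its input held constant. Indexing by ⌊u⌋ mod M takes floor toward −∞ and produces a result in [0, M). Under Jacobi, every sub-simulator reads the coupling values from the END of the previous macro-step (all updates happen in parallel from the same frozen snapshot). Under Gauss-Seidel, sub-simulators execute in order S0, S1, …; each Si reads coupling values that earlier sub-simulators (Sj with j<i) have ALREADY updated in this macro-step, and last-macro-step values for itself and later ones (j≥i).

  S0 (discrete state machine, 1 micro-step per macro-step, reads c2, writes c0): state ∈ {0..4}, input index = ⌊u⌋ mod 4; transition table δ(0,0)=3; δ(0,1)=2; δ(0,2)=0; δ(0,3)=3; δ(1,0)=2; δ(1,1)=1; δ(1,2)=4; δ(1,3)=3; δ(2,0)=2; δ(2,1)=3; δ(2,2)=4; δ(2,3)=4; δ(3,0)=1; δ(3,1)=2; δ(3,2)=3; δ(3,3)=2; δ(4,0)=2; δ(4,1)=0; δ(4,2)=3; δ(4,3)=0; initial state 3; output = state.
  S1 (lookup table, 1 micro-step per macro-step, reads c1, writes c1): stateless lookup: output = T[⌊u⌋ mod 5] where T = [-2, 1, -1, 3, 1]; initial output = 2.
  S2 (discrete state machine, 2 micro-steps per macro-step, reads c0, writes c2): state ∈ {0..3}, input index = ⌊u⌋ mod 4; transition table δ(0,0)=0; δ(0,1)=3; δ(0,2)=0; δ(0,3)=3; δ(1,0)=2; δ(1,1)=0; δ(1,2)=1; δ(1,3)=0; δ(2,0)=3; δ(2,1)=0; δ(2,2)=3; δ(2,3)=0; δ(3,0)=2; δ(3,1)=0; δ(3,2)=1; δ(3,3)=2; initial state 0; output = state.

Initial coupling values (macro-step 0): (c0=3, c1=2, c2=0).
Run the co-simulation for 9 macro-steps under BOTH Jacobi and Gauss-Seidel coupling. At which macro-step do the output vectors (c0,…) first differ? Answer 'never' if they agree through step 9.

[Jacobi] macro 1: S0 reads c2=0 → after 1×micro: 1; S1 reads c1=2 → after 1×micro: -1; S2 reads c0=3 → after 2×micro: 2 ⇒ (c0=1, c1=-1, c2=2)
[Jacobi] macro 2: S0 reads c2=2 → after 1×micro: 4; S1 reads c1=-1 → after 1×micro: 1; S2 reads c0=1 → after 2×micro: 3 ⇒ (c0=4, c1=1, c2=3)
[Jacobi] macro 3: S0 reads c2=3 → after 1×micro: 0; S1 reads c1=1 → after 1×micro: 1; S2 reads c0=4 → after 2×micro: 3 ⇒ (c0=0, c1=1, c2=3)
[Jacobi] macro 4: S0 reads c2=3 → after 1×micro: 3; S1 reads c1=1 → after 1×micro: 1; S2 reads c0=0 → after 2×micro: 3 ⇒ (c0=3, c1=1, c2=3)
[Jacobi] macro 5: S0 reads c2=3 → after 1×micro: 2; S1 reads c1=1 → after 1×micro: 1; S2 reads c0=3 → after 2×micro: 0 ⇒ (c0=2, c1=1, c2=0)
[Jacobi] macro 6: S0 reads c2=0 → after 1×micro: 2; S1 reads c1=1 → after 1×micro: 1; S2 reads c0=2 → after 2×micro: 0 ⇒ (c0=2, c1=1, c2=0)
[Jacobi] macro 7: S0 reads c2=0 → after 1×micro: 2; S1 reads c1=1 → after 1×micro: 1; S2 reads c0=2 → after 2×micro: 0 ⇒ (c0=2, c1=1, c2=0)
[Jacobi] macro 8: S0 reads c2=0 → after 1×micro: 2; S1 reads c1=1 → after 1×micro: 1; S2 reads c0=2 → after 2×micro: 0 ⇒ (c0=2, c1=1, c2=0)
[Jacobi] macro 9: S0 reads c2=0 → after 1×micro: 2; S1 reads c1=1 → after 1×micro: 1; S2 reads c0=2 → after 2×micro: 0 ⇒ (c0=2, c1=1, c2=0)
[Gauss-Seidel] macro 1: S0 reads c2=0 → after 1×micro: 1; S1 reads c1=2 → after 1×micro: -1; S2 reads c0=1 → after 2×micro: 0 ⇒ (c0=1, c1=-1, c2=0)
[Gauss-Seidel] macro 2: S0 reads c2=0 → after 1×micro: 2; S1 reads c1=-1 → after 1×micro: 1; S2 reads c0=2 → after 2×micro: 0 ⇒ (c0=2, c1=1, c2=0)
[Gauss-Seidel] macro 3: S0 reads c2=0 → after 1×micro: 2; S1 reads c1=1 → after 1×micro: 1; S2 reads c0=2 → after 2×micro: 0 ⇒ (c0=2, c1=1, c2=0)
[Gauss-Seidel] macro 4: S0 reads c2=0 → after 1×micro: 2; S1 reads c1=1 → after 1×micro: 1; S2 reads c0=2 → after 2×micro: 0 ⇒ (c0=2, c1=1, c2=0)
[Gauss-Seidel] macro 5: S0 reads c2=0 → after 1×micro: 2; S1 reads c1=1 → after 1×micro: 1; S2 reads c0=2 → after 2×micro: 0 ⇒ (c0=2, c1=1, c2=0)
[Gauss-Seidel] macro 6: S0 reads c2=0 → after 1×micro: 2; S1 reads c1=1 → after 1×micro: 1; S2 reads c0=2 → after 2×micro: 0 ⇒ (c0=2, c1=1, c2=0)
[Gauss-Seidel] macro 7: S0 reads c2=0 → after 1×micro: 2; S1 reads c1=1 → after 1×micro: 1; S2 reads c0=2 → after 2×micro: 0 ⇒ (c0=2, c1=1, c2=0)
[Gauss-Seidel] macro 8: S0 reads c2=0 → after 1×micro: 2; S1 reads c1=1 → after 1×micro: 1; S2 reads c0=2 → after 2×micro: 0 ⇒ (c0=2, c1=1, c2=0)
[Gauss-Seidel] macro 9: S0 reads c2=0 → after 1×micro: 2; S1 reads c1=1 → after 1×micro: 1; S2 reads c0=2 → after 2×micro: 0 ⇒ (c0=2, c1=1, c2=0)

first divergence at macro-step: 1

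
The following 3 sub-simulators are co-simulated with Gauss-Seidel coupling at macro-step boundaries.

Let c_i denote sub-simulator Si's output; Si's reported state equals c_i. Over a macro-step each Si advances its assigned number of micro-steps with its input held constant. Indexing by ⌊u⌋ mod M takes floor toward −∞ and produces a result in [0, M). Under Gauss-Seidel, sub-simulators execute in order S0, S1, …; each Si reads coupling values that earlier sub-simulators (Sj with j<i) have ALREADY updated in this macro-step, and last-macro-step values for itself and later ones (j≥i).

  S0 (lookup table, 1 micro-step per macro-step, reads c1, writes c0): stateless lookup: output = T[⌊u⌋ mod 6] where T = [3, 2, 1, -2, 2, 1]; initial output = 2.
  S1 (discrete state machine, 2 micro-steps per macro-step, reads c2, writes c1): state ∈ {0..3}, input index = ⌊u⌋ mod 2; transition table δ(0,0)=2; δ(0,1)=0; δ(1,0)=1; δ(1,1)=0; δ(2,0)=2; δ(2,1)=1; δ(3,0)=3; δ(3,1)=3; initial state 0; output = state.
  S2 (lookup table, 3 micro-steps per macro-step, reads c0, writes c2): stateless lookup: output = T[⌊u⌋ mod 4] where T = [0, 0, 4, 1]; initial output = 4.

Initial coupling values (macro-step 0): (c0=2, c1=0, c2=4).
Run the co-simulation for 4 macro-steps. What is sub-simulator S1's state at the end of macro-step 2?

S1 state at macro-step 2 = 0

macro 1: S0 reads c1=0 → after 1×micro: 3; S1 reads c2=4 → after 2×micro: 2; S2 reads c0=3 → after 3×micro: 1 ⇒ (c0=3, c1=2, c2=1)
macro 2: S0 reads c1=2 → after 1×micro: 1; S1 reads c2=1 → after 2×micro: 0; S2 reads c0=1 → after 3×micro: 0 ⇒ (c0=1, c1=0, c2=0)
macro 3: S0 reads c1=0 → after 1×micro: 3; S1 reads c2=0 → after 2×micro: 2; S2 reads c0=3 → after 3×micro: 1 ⇒ (c0=3, c1=2, c2=1)
macro 4: S0 reads c1=2 → after 1×micro: 1; S1 reads c2=1 → after 2×micro: 0; S2 reads c0=1 → after 3×micro: 0 ⇒ (c0=1, c1=0, c2=0)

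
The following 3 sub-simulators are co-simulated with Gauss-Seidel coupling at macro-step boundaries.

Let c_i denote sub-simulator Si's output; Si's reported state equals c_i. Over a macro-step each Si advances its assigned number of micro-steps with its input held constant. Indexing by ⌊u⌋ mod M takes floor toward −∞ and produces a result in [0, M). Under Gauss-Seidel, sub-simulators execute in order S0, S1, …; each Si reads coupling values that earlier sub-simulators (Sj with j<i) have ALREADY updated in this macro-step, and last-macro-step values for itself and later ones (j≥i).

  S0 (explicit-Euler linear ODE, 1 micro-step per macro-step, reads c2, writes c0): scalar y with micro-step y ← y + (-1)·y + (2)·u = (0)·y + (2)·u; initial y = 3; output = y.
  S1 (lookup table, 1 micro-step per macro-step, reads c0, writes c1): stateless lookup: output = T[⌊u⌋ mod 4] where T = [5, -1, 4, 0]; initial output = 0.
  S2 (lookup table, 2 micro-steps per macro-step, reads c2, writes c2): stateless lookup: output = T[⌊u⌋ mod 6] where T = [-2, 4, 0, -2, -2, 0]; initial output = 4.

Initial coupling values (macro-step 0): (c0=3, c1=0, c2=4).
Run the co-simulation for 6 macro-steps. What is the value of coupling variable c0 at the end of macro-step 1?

c0 at macro-step 1 = 8

macro 1: S0 reads c2=4 → after 1×micro: 8; S1 reads c0=8 → after 1×micro: 5; S2 reads c2=4 → after 2×micro: -2 ⇒ (c0=8, c1=5, c2=-2)
macro 2: S0 reads c2=-2 → after 1×micro: -4; S1 reads c0=-4 → after 1×micro: 5; S2 reads c2=-2 → after 2×micro: -2 ⇒ (c0=-4, c1=5, c2=-2)
macro 3: S0 reads c2=-2 → after 1×micro: -4; S1 reads c0=-4 → after 1×micro: 5; S2 reads c2=-2 → after 2×micro: -2 ⇒ (c0=-4, c1=5, c2=-2)
macro 4: S0 reads c2=-2 → after 1×micro: -4; S1 reads c0=-4 → after 1×micro: 5; S2 reads c2=-2 → after 2×micro: -2 ⇒ (c0=-4, c1=5, c2=-2)
macro 5: S0 reads c2=-2 → after 1×micro: -4; S1 reads c0=-4 → after 1×micro: 5; S2 reads c2=-2 → after 2×micro: -2 ⇒ (c0=-4, c1=5, c2=-2)
macro 6: S0 reads c2=-2 → after 1×micro: -4; S1 reads c0=-4 → after 1×micro: 5; S2 reads c2=-2 → after 2×micro: -2 ⇒ (c0=-4, c1=5, c2=-2)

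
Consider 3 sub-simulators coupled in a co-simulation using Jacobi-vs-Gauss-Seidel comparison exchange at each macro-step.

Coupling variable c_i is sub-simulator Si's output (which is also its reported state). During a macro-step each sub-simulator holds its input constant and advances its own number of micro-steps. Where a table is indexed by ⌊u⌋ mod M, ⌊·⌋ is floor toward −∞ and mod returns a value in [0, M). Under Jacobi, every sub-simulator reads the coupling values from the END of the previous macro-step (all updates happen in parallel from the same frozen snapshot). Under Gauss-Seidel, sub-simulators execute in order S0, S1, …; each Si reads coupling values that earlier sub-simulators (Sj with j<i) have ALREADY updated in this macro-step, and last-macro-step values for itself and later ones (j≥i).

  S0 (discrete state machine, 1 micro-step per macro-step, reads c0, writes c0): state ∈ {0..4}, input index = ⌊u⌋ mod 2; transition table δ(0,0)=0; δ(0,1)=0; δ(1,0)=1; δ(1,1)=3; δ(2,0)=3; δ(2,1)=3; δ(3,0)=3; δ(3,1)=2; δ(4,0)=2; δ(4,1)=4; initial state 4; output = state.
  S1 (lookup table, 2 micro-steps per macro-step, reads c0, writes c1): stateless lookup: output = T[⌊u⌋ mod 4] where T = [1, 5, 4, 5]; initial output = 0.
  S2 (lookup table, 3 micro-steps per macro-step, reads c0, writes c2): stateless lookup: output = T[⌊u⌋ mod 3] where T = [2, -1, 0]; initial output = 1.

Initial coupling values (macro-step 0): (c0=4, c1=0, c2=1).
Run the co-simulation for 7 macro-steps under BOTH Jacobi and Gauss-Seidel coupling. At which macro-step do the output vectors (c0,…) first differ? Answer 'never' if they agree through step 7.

first divergence at macro-step: 1

[Jacobi] macro 1: S0 reads c0=4 → after 1×micro: 2; S1 reads c0=4 → after 2×micro: 1; S2 reads c0=4 → after 3×micro: -1 ⇒ (c0=2, c1=1, c2=-1)
[Jacobi] macro 2: S0 reads c0=2 → after 1×micro: 3; S1 reads c0=2 → after 2×micro: 4; S2 reads c0=2 → after 3×micro: 0 ⇒ (c0=3, c1=4, c2=0)
[Jacobi] macro 3: S0 reads c0=3 → after 1×micro: 2; S1 reads c0=3 → after 2×micro: 5; S2 reads c0=3 → after 3×micro: 2 ⇒ (c0=2, c1=5, c2=2)
[Jacobi] macro 4: S0 reads c0=2 → after 1×micro: 3; S1 reads c0=2 → after 2×micro: 4; S2 reads c0=2 → after 3×micro: 0 ⇒ (c0=3, c1=4, c2=0)
[Jacobi] macro 5: S0 reads c0=3 → after 1×micro: 2; S1 reads c0=3 → after 2×micro: 5; S2 reads c0=3 → after 3×micro: 2 ⇒ (c0=2, c1=5, c2=2)
[Jacobi] macro 6: S0 reads c0=2 → after 1×micro: 3; S1 reads c0=2 → after 2×micro: 4; S2 reads c0=2 → after 3×micro: 0 ⇒ (c0=3, c1=4, c2=0)
[Jacobi] macro 7: S0 reads c0=3 → after 1×micro: 2; S1 reads c0=3 → after 2×micro: 5; S2 reads c0=3 → after 3×micro: 2 ⇒ (c0=2, c1=5, c2=2)
[Gauss-Seidel] macro 1: S0 reads c0=4 → after 1×micro: 2; S1 reads c0=2 → after 2×micro: 4; S2 reads c0=2 → after 3×micro: 0 ⇒ (c0=2, c1=4, c2=0)
[Gauss-Seidel] macro 2: S0 reads c0=2 → after 1×micro: 3; S1 reads c0=3 → after 2×micro: 5; S2 reads c0=3 → after 3×micro: 2 ⇒ (c0=3, c1=5, c2=2)
[Gauss-Seidel] macro 3: S0 reads c0=3 → after 1×micro: 2; S1 reads c0=2 → after 2×micro: 4; S2 reads c0=2 → after 3×micro: 0 ⇒ (c0=2, c1=4, c2=0)
[Gauss-Seidel] macro 4: S0 reads c0=2 → after 1×micro: 3; S1 reads c0=3 → after 2×micro: 5; S2 reads c0=3 → after 3×micro: 2 ⇒ (c0=3, c1=5, c2=2)
[Gauss-Seidel] macro 5: S0 reads c0=3 → after 1×micro: 2; S1 reads c0=2 → after 2×micro: 4; S2 reads c0=2 → after 3×micro: 0 ⇒ (c0=2, c1=4, c2=0)
[Gauss-Seidel] macro 6: S0 reads c0=2 → after 1×micro: 3; S1 reads c0=3 → after 2×micro: 5; S2 reads c0=3 → after 3×micro: 2 ⇒ (c0=3, c1=5, c2=2)
[Gauss-Seidel] macro 7: S0 reads c0=3 → after 1×micro: 2; S1 reads c0=2 → after 2×micro: 4; S2 reads c0=2 → after 3×micro: 0 ⇒ (c0=2, c1=4, c2=0)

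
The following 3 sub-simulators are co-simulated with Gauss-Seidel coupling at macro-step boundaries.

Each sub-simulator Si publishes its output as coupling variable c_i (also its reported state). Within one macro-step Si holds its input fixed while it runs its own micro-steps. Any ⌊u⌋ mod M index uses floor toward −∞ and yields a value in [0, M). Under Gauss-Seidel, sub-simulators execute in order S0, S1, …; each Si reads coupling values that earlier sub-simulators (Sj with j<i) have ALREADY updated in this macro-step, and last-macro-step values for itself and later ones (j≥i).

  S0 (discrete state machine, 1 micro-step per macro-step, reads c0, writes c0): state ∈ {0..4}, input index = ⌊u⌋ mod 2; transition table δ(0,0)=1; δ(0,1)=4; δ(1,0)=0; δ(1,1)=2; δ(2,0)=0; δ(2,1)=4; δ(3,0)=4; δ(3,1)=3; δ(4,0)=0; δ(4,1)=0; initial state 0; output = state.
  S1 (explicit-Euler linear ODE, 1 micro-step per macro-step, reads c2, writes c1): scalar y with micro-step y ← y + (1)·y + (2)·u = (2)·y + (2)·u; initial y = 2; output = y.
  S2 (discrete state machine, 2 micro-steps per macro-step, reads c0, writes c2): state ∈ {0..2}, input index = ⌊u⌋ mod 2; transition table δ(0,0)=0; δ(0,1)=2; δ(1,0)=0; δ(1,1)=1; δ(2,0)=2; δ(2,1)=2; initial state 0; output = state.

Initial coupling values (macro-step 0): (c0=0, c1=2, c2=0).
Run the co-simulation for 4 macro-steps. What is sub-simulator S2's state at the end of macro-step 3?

macro 1: S0 reads c0=0 → after 1×micro: 1; S1 reads c2=0 → after 1×micro: 4; S2 reads c0=1 → after 2×micro: 2 ⇒ (c0=1, c1=4, c2=2)
macro 2: S0 reads c0=1 → after 1×micro: 2; S1 reads c2=2 → after 1×micro: 12; S2 reads c0=2 → after 2×micro: 2 ⇒ (c0=2, c1=12, c2=2)
macro 3: S0 reads c0=2 → after 1×micro: 0; S1 reads c2=2 → after 1×micro: 28; S2 reads c0=0 → after 2×micro: 2 ⇒ (c0=0, c1=28, c2=2)
macro 4: S0 reads c0=0 → after 1×micro: 1; S1 reads c2=2 → after 1×micro: 60; S2 reads c0=1 → after 2×micro: 2 ⇒ (c0=1, c1=60, c2=2)

S2 state at macro-step 3 = 2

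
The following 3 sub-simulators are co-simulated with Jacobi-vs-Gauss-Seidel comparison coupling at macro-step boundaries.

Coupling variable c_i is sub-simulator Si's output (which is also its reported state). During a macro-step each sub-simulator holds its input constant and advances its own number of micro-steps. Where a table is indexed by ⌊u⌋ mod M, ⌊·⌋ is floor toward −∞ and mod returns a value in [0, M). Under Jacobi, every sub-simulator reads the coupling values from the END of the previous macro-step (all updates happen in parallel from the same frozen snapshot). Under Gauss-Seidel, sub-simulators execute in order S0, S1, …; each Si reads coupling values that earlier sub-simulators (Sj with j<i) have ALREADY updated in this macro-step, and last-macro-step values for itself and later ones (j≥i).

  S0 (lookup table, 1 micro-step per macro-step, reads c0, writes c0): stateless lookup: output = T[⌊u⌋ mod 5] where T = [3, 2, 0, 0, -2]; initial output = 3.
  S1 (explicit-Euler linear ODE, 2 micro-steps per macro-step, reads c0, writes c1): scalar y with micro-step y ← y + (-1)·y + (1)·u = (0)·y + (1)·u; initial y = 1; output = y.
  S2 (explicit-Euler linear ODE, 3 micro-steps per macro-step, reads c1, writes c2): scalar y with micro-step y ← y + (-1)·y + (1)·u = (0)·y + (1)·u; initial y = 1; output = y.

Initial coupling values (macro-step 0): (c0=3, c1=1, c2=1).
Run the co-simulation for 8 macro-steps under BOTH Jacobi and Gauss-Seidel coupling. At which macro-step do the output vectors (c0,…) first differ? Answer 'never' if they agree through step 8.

first divergence at macro-step: 1

[Jacobi] macro 1: S0 reads c0=3 → after 1×micro: 0; S1 reads c0=3 → after 2×micro: 3; S2 reads c1=1 → after 3×micro: 1 ⇒ (c0=0, c1=3, c2=1)
[Jacobi] macro 2: S0 reads c0=0 → after 1×micro: 3; S1 reads c0=0 → after 2×micro: 0; S2 reads c1=3 → after 3×micro: 3 ⇒ (c0=3, c1=0, c2=3)
[Jacobi] macro 3: S0 reads c0=3 → after 1×micro: 0; S1 reads c0=3 → after 2×micro: 3; S2 reads c1=0 → after 3×micro: 0 ⇒ (c0=0, c1=3, c2=0)
[Jacobi] macro 4: S0 reads c0=0 → after 1×micro: 3; S1 reads c0=0 → after 2×micro: 0; S2 reads c1=3 → after 3×micro: 3 ⇒ (c0=3, c1=0, c2=3)
[Jacobi] macro 5: S0 reads c0=3 → after 1×micro: 0; S1 reads c0=3 → after 2×micro: 3; S2 reads c1=0 → after 3×micro: 0 ⇒ (c0=0, c1=3, c2=0)
[Jacobi] macro 6: S0 reads c0=0 → after 1×micro: 3; S1 reads c0=0 → after 2×micro: 0; S2 reads c1=3 → after 3×micro: 3 ⇒ (c0=3, c1=0, c2=3)
[Jacobi] macro 7: S0 reads c0=3 → after 1×micro: 0; S1 reads c0=3 → after 2×micro: 3; S2 reads c1=0 → after 3×micro: 0 ⇒ (c0=0, c1=3, c2=0)
[Jacobi] macro 8: S0 reads c0=0 → after 1×micro: 3; S1 reads c0=0 → after 2×micro: 0; S2 reads c1=3 → after 3×micro: 3 ⇒ (c0=3, c1=0, c2=3)
[Gauss-Seidel] macro 1: S0 reads c0=3 → after 1×micro: 0; S1 reads c0=0 → after 2×micro: 0; S2 reads c1=0 → after 3×micro: 0 ⇒ (c0=0, c1=0, c2=0)
[Gauss-Seidel] macro 2: S0 reads c0=0 → after 1×micro: 3; S1 reads c0=3 → after 2×micro: 3; S2 reads c1=3 → after 3×micro: 3 ⇒ (c0=3, c1=3, c2=3)
[Gauss-Seidel] macro 3: S0 reads c0=3 → after 1×micro: 0; S1 reads c0=0 → after 2×micro: 0; S2 reads c1=0 → after 3×micro: 0 ⇒ (c0=0, c1=0, c2=0)
[Gauss-Seidel] macro 4: S0 reads c0=0 → after 1×micro: 3; S1 reads c0=3 → after 2×micro: 3; S2 reads c1=3 → after 3×micro: 3 ⇒ (c0=3, c1=3, c2=3)
[Gauss-Seidel] macro 5: S0 reads c0=3 → after 1×micro: 0; S1 reads c0=0 → after 2×micro: 0; S2 reads c1=0 → after 3×micro: 0 ⇒ (c0=0, c1=0, c2=0)
[Gauss-Seidel] macro 6: S0 reads c0=0 → after 1×micro: 3; S1 reads c0=3 → after 2×micro: 3; S2 reads c1=3 → after 3×micro: 3 ⇒ (c0=3, c1=3, c2=3)
[Gauss-Seidel] macro 7: S0 reads c0=3 → after 1×micro: 0; S1 reads c0=0 → after 2×micro: 0; S2 reads c1=0 → after 3×micro: 0 ⇒ (c0=0, c1=0, c2=0)
[Gauss-Seidel] macro 8: S0 reads c0=0 → after 1×micro: 3; S1 reads c0=3 → after 2×micro: 3; S2 reads c1=3 → after 3×micro: 3 ⇒ (c0=3, c1=3, c2=3)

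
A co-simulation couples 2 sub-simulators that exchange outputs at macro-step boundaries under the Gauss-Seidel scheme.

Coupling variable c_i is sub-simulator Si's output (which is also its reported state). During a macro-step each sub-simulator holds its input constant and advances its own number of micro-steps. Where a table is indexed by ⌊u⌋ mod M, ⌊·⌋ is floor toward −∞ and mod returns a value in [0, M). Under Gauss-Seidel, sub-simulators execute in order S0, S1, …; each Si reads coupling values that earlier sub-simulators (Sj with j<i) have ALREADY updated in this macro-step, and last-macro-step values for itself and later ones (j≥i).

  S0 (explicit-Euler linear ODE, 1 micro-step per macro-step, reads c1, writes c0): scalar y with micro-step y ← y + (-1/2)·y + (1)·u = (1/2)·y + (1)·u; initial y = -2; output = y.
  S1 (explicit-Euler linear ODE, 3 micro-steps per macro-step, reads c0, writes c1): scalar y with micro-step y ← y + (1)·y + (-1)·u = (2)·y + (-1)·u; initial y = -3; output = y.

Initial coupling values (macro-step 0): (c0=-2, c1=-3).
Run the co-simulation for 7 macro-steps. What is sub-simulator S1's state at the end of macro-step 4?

macro 1: S0 reads c1=-3 → after 1×micro: -4; S1 reads c0=-4 → after 3×micro: 4 ⇒ (c0=-4, c1=4)
macro 2: S0 reads c1=4 → after 1×micro: 2; S1 reads c0=2 → after 3×micro: 18 ⇒ (c0=2, c1=18)
macro 3: S0 reads c1=18 → after 1×micro: 19; S1 reads c0=19 → after 3×micro: 11 ⇒ (c0=19, c1=11)
macro 4: S0 reads c1=11 → after 1×micro: 41/2; S1 reads c0=41/2 → after 3×micro: -111/2 ⇒ (c0=41/2, c1=-111/2)
macro 5: S0 reads c1=-111/2 → after 1×micro: -181/4; S1 reads c0=-181/4 → after 3×micro: -509/4 ⇒ (c0=-181/4, c1=-509/4)
macro 6: S0 reads c1=-509/4 → after 1×micro: -1199/8; S1 reads c0=-1199/8 → after 3×micro: 249/8 ⇒ (c0=-1199/8, c1=249/8)
macro 7: S0 reads c1=249/8 → after 1×micro: -701/16; S1 reads c0=-701/16 → after 3×micro: 8891/16 ⇒ (c0=-701/16, c1=8891/16)

S1 state at macro-step 4 = -111/2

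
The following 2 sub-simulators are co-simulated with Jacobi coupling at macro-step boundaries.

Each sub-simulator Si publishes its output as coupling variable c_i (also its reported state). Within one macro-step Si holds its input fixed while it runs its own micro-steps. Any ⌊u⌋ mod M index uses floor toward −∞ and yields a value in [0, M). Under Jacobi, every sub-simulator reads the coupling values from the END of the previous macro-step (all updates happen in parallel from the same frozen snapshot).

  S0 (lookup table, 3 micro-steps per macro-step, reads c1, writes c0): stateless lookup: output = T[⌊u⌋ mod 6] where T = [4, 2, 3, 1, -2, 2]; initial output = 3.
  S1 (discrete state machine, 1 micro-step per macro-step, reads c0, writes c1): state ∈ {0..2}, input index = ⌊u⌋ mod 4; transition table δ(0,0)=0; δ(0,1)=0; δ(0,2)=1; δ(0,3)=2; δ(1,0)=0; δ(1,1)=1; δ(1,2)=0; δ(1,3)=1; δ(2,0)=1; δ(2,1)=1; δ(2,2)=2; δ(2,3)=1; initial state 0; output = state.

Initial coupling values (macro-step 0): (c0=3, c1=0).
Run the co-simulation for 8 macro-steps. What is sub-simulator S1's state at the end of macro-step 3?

S1 state at macro-step 3 = 1

macro 1: S0 reads c1=0 → after 3×micro: 4; S1 reads c0=3 → after 1×micro: 2 ⇒ (c0=4, c1=2)
macro 2: S0 reads c1=2 → after 3×micro: 3; S1 reads c0=4 → after 1×micro: 1 ⇒ (c0=3, c1=1)
macro 3: S0 reads c1=1 → after 3×micro: 2; S1 reads c0=3 → after 1×micro: 1 ⇒ (c0=2, c1=1)
macro 4: S0 reads c1=1 → after 3×micro: 2; S1 reads c0=2 → after 1×micro: 0 ⇒ (c0=2, c1=0)
macro 5: S0 reads c1=0 → after 3×micro: 4; S1 reads c0=2 → after 1×micro: 1 ⇒ (c0=4, c1=1)
macro 6: S0 reads c1=1 → after 3×micro: 2; S1 reads c0=4 → after 1×micro: 0 ⇒ (c0=2, c1=0)
macro 7: S0 reads c1=0 → after 3×micro: 4; S1 reads c0=2 → after 1×micro: 1 ⇒ (c0=4, c1=1)
macro 8: S0 reads c1=1 → after 3×micro: 2; S1 reads c0=4 → after 1×micro: 0 ⇒ (c0=2, c1=0)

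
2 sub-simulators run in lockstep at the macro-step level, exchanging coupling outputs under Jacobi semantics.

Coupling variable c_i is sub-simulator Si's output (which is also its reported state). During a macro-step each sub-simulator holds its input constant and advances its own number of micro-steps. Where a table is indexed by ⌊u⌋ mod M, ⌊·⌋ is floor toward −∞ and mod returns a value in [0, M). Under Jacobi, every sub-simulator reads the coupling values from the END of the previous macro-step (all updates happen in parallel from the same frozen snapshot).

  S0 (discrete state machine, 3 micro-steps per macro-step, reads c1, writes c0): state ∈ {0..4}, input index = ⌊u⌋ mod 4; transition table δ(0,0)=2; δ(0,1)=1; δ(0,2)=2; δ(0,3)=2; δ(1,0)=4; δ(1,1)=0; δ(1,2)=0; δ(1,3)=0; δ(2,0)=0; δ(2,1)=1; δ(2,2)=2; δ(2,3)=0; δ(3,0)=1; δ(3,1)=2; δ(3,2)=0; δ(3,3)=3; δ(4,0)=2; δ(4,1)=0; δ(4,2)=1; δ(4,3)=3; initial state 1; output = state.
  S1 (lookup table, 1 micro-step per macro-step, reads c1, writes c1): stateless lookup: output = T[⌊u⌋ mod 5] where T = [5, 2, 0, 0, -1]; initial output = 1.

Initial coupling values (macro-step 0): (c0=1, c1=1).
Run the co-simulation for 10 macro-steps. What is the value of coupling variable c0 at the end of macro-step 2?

macro 1: S0 reads c1=1 → after 3×micro: 0; S1 reads c1=1 → after 1×micro: 2 ⇒ (c0=0, c1=2)
macro 2: S0 reads c1=2 → after 3×micro: 2; S1 reads c1=2 → after 1×micro: 0 ⇒ (c0=2, c1=0)
macro 3: S0 reads c1=0 → after 3×micro: 0; S1 reads c1=0 → after 1×micro: 5 ⇒ (c0=0, c1=5)
macro 4: S0 reads c1=5 → after 3×micro: 1; S1 reads c1=5 → after 1×micro: 5 ⇒ (c0=1, c1=5)
macro 5: S0 reads c1=5 → after 3×micro: 0; S1 reads c1=5 → after 1×micro: 5 ⇒ (c0=0, c1=5)
macro 6: S0 reads c1=5 → after 3×micro: 1; S1 reads c1=5 → after 1×micro: 5 ⇒ (c0=1, c1=5)
macro 7: S0 reads c1=5 → after 3×micro: 0; S1 reads c1=5 → after 1×micro: 5 ⇒ (c0=0, c1=5)
macro 8: S0 reads c1=5 → after 3×micro: 1; S1 reads c1=5 → after 1×micro: 5 ⇒ (c0=1, c1=5)
macro 9: S0 reads c1=5 → after 3×micro: 0; S1 reads c1=5 → after 1×micro: 5 ⇒ (c0=0, c1=5)
macro 10: S0 reads c1=5 → after 3×micro: 1; S1 reads c1=5 → after 1×micro: 5 ⇒ (c0=1, c1=5)

c0 at macro-step 2 = 2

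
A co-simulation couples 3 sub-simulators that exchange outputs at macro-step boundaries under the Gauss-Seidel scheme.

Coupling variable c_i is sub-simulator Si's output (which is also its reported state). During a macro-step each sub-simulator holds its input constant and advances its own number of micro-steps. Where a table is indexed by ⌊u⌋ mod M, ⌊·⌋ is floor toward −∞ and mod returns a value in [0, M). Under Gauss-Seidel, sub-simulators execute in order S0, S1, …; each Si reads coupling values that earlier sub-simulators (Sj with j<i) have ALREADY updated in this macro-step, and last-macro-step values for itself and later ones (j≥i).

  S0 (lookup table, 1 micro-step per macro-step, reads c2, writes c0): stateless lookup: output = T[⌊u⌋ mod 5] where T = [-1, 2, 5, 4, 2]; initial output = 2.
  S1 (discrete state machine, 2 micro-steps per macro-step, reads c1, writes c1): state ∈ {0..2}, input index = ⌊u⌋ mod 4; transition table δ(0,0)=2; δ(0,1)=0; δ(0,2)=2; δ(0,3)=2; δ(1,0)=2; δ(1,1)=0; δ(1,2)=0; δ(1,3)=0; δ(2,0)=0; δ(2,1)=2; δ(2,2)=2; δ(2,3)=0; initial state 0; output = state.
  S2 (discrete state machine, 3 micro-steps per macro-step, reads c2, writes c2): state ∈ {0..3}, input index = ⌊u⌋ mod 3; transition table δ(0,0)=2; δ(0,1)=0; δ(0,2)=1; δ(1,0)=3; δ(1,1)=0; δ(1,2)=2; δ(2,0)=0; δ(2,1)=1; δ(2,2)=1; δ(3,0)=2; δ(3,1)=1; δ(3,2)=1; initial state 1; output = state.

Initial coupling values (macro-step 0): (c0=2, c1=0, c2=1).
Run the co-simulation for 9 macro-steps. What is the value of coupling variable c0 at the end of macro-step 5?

c0 at macro-step 5 = -1

macro 1: S0 reads c2=1 → after 1×micro: 2; S1 reads c1=0 → after 2×micro: 0; S2 reads c2=1 → after 3×micro: 0 ⇒ (c0=2, c1=0, c2=0)
macro 2: S0 reads c2=0 → after 1×micro: -1; S1 reads c1=0 → after 2×micro: 0; S2 reads c2=0 → after 3×micro: 2 ⇒ (c0=-1, c1=0, c2=2)
macro 3: S0 reads c2=2 → after 1×micro: 5; S1 reads c1=0 → after 2×micro: 0; S2 reads c2=2 → after 3×micro: 1 ⇒ (c0=5, c1=0, c2=1)
macro 4: S0 reads c2=1 → after 1×micro: 2; S1 reads c1=0 → after 2×micro: 0; S2 reads c2=1 → after 3×micro: 0 ⇒ (c0=2, c1=0, c2=0)
macro 5: S0 reads c2=0 → after 1×micro: -1; S1 reads c1=0 → after 2×micro: 0; S2 reads c2=0 → after 3×micro: 2 ⇒ (c0=-1, c1=0, c2=2)
macro 6: S0 reads c2=2 → after 1×micro: 5; S1 reads c1=0 → after 2×micro: 0; S2 reads c2=2 → after 3×micro: 1 ⇒ (c0=5, c1=0, c2=1)
macro 7: S0 reads c2=1 → after 1×micro: 2; S1 reads c1=0 → after 2×micro: 0; S2 reads c2=1 → after 3×micro: 0 ⇒ (c0=2, c1=0, c2=0)
macro 8: S0 reads c2=0 → after 1×micro: -1; S1 reads c1=0 → after 2×micro: 0; S2 reads c2=0 → after 3×micro: 2 ⇒ (c0=-1, c1=0, c2=2)
macro 9: S0 reads c2=2 → after 1×micro: 5; S1 reads c1=0 → after 2×micro: 0; S2 reads c2=2 → after 3×micro: 1 ⇒ (c0=5, c1=0, c2=1)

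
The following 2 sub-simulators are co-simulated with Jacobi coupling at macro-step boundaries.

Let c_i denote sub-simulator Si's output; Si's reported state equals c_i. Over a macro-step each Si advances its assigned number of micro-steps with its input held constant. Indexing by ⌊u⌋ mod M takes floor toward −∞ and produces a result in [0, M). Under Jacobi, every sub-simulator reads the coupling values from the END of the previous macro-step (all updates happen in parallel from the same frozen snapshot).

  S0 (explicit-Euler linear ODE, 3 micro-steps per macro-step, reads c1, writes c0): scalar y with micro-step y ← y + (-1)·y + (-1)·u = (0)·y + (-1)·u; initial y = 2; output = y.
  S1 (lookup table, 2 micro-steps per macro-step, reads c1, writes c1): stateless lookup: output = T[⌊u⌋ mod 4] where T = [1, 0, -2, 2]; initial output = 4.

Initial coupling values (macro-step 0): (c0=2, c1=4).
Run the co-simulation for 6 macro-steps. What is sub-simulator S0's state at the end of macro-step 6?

macro 1: S0 reads c1=4 → after 3×micro: -4; S1 reads c1=4 → after 2×micro: 1 ⇒ (c0=-4, c1=1)
macro 2: S0 reads c1=1 → after 3×micro: -1; S1 reads c1=1 → after 2×micro: 0 ⇒ (c0=-1, c1=0)
macro 3: S0 reads c1=0 → after 3×micro: 0; S1 reads c1=0 → after 2×micro: 1 ⇒ (c0=0, c1=1)
macro 4: S0 reads c1=1 → after 3×micro: -1; S1 reads c1=1 → after 2×micro: 0 ⇒ (c0=-1, c1=0)
macro 5: S0 reads c1=0 → after 3×micro: 0; S1 reads c1=0 → after 2×micro: 1 ⇒ (c0=0, c1=1)
macro 6: S0 reads c1=1 → after 3×micro: -1; S1 reads c1=1 → after 2×micro: 0 ⇒ (c0=-1, c1=0)

S0 state at macro-step 6 = -1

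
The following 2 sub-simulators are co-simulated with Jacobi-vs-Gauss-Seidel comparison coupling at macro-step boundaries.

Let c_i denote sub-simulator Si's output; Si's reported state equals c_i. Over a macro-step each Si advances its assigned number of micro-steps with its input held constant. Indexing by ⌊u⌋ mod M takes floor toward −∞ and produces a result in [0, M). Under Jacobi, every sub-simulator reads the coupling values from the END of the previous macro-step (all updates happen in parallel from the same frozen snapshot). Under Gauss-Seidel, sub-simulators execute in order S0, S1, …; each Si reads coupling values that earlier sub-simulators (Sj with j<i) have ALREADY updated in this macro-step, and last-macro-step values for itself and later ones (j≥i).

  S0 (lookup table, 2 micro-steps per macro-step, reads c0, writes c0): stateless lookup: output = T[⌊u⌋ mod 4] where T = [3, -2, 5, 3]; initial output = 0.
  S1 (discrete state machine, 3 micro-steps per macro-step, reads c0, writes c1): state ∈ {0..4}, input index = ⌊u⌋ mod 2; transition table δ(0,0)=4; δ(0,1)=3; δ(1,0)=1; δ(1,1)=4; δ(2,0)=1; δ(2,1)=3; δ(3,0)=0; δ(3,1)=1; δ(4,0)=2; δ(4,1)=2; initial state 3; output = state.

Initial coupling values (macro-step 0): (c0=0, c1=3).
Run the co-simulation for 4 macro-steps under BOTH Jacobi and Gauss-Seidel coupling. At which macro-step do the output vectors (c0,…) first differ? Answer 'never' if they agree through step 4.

first divergence at macro-step: never

[Jacobi] macro 1: S0 reads c0=0 → after 2×micro: 3; S1 reads c0=0 → after 3×micro: 2 ⇒ (c0=3, c1=2)
[Jacobi] macro 2: S0 reads c0=3 → after 2×micro: 3; S1 reads c0=3 → after 3×micro: 4 ⇒ (c0=3, c1=4)
[Jacobi] macro 3: S0 reads c0=3 → after 2×micro: 3; S1 reads c0=3 → after 3×micro: 1 ⇒ (c0=3, c1=1)
[Jacobi] macro 4: S0 reads c0=3 → after 2×micro: 3; S1 reads c0=3 → after 3×micro: 3 ⇒ (c0=3, c1=3)
[Gauss-Seidel] macro 1: S0 reads c0=0 → after 2×micro: 3; S1 reads c0=3 → after 3×micro: 2 ⇒ (c0=3, c1=2)
[Gauss-Seidel] macro 2: S0 reads c0=3 → after 2×micro: 3; S1 reads c0=3 → after 3×micro: 4 ⇒ (c0=3, c1=4)
[Gauss-Seidel] macro 3: S0 reads c0=3 → after 2×micro: 3; S1 reads c0=3 → after 3×micro: 1 ⇒ (c0=3, c1=1)
[Gauss-Seidel] macro 4: S0 reads c0=3 → after 2×micro: 3; S1 reads c0=3 → after 3×micro: 3 ⇒ (c0=3, c1=3)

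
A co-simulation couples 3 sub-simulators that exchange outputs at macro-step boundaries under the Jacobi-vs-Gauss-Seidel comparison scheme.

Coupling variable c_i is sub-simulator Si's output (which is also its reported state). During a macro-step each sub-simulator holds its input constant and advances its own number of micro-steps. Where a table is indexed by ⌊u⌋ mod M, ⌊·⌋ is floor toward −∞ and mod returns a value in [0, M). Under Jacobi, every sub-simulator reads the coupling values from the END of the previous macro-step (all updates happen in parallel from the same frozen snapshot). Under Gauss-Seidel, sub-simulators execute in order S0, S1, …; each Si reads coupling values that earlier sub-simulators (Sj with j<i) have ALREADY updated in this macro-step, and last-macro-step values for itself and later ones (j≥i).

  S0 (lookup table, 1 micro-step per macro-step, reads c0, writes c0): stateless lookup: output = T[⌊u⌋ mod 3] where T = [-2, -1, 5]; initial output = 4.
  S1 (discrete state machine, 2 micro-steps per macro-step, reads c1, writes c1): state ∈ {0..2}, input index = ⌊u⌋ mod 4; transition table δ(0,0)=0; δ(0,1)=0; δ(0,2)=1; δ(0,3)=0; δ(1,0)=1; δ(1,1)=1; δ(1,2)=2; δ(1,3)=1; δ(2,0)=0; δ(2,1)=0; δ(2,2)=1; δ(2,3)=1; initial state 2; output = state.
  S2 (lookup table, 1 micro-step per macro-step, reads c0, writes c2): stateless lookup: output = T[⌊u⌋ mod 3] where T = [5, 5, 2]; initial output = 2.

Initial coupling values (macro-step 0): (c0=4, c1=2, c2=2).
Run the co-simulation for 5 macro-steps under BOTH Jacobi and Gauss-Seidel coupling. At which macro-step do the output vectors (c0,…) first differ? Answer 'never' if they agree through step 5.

first divergence at macro-step: 1

[Jacobi] macro 1: S0 reads c0=4 → after 1×micro: -1; S1 reads c1=2 → after 2×micro: 2; S2 reads c0=4 → after 1×micro: 5 ⇒ (c0=-1, c1=2, c2=5)
[Jacobi] macro 2: S0 reads c0=-1 → after 1×micro: 5; S1 reads c1=2 → after 2×micro: 2; S2 reads c0=-1 → after 1×micro: 2 ⇒ (c0=5, c1=2, c2=2)
[Jacobi] macro 3: S0 reads c0=5 → after 1×micro: 5; S1 reads c1=2 → after 2×micro: 2; S2 reads c0=5 → after 1×micro: 2 ⇒ (c0=5, c1=2, c2=2)
[Jacobi] macro 4: S0 reads c0=5 → after 1×micro: 5; S1 reads c1=2 → after 2×micro: 2; S2 reads c0=5 → after 1×micro: 2 ⇒ (c0=5, c1=2, c2=2)
[Jacobi] macro 5: S0 reads c0=5 → after 1×micro: 5; S1 reads c1=2 → after 2×micro: 2; S2 reads c0=5 → after 1×micro: 2 ⇒ (c0=5, c1=2, c2=2)
[Gauss-Seidel] macro 1: S0 reads c0=4 → after 1×micro: -1; S1 reads c1=2 → after 2×micro: 2; S2 reads c0=-1 → after 1×micro: 2 ⇒ (c0=-1, c1=2, c2=2)
[Gauss-Seidel] macro 2: S0 reads c0=-1 → after 1×micro: 5; S1 reads c1=2 → after 2×micro: 2; S2 reads c0=5 → after 1×micro: 2 ⇒ (c0=5, c1=2, c2=2)
[Gauss-Seidel] macro 3: S0 reads c0=5 → after 1×micro: 5; S1 reads c1=2 → after 2×micro: 2; S2 reads c0=5 → after 1×micro: 2 ⇒ (c0=5, c1=2, c2=2)
[Gauss-Seidel] macro 4: S0 reads c0=5 → after 1×micro: 5; S1 reads c1=2 → after 2×micro: 2; S2 reads c0=5 → after 1×micro: 2 ⇒ (c0=5, c1=2, c2=2)
[Gauss-Seidel] macro 5: S0 reads c0=5 → after 1×micro: 5; S1 reads c1=2 → after 2×micro: 2; S2 reads c0=5 → after 1×micro: 2 ⇒ (c0=5, c1=2, c2=2)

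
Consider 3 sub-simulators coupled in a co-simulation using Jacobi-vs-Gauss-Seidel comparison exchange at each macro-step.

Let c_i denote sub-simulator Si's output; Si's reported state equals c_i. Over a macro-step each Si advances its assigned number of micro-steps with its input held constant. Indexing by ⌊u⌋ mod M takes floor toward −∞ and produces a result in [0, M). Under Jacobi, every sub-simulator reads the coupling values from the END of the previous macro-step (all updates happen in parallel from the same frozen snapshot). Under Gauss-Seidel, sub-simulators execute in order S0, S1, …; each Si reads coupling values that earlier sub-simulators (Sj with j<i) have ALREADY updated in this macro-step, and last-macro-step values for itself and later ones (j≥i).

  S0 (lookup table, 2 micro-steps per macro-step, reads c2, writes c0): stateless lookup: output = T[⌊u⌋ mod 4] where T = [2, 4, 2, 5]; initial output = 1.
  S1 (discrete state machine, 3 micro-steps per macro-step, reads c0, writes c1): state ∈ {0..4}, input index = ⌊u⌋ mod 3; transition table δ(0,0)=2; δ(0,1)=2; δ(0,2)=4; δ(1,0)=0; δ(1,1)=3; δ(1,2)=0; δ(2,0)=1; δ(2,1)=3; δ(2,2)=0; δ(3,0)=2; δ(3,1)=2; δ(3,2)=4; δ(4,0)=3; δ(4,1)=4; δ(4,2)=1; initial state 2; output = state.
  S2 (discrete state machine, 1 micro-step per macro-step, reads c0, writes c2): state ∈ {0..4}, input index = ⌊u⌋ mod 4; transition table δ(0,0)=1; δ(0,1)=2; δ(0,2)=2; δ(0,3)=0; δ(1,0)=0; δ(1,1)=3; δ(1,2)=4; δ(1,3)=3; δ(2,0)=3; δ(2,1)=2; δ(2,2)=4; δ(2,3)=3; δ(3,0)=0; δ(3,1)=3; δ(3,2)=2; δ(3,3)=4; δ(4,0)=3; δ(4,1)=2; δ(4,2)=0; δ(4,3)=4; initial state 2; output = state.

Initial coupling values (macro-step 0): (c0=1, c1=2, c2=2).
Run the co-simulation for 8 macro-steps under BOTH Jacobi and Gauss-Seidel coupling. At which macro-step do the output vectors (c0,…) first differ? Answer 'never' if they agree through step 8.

[Jacobi] macro 1: S0 reads c2=2 → after 2×micro: 2; S1 reads c0=1 → after 3×micro: 3; S2 reads c0=1 → after 1×micro: 2 ⇒ (c0=2, c1=3, c2=2)
[Jacobi] macro 2: S0 reads c2=2 → after 2×micro: 2; S1 reads c0=2 → after 3×micro: 0; S2 reads c0=2 → after 1×micro: 4 ⇒ (c0=2, c1=0, c2=4)
[Jacobi] macro 3: S0 reads c2=4 → after 2×micro: 2; S1 reads c0=2 → after 3×micro: 0; S2 reads c0=2 → after 1×micro: 0 ⇒ (c0=2, c1=0, c2=0)
[Jacobi] macro 4: S0 reads c2=0 → after 2×micro: 2; S1 reads c0=2 → after 3×micro: 0; S2 reads c0=2 → after 1×micro: 2 ⇒ (c0=2, c1=0, c2=2)
[Jacobi] macro 5: S0 reads c2=2 → after 2×micro: 2; S1 reads c0=2 → after 3×micro: 0; S2 reads c0=2 → after 1×micro: 4 ⇒ (c0=2, c1=0, c2=4)
[Jacobi] macro 6: S0 reads c2=4 → after 2×micro: 2; S1 reads c0=2 → after 3×micro: 0; S2 reads c0=2 → after 1×micro: 0 ⇒ (c0=2, c1=0, c2=0)
[Jacobi] macro 7: S0 reads c2=0 → after 2×micro: 2; S1 reads c0=2 → after 3×micro: 0; S2 reads c0=2 → after 1×micro: 2 ⇒ (c0=2, c1=0, c2=2)
[Jacobi] macro 8: S0 reads c2=2 → after 2×micro: 2; S1 reads c0=2 → after 3×micro: 0; S2 reads c0=2 → after 1×micro: 4 ⇒ (c0=2, c1=0, c2=4)
[Gauss-Seidel] macro 1: S0 reads c2=2 → after 2×micro: 2; S1 reads c0=2 → after 3×micro: 1; S2 reads c0=2 → after 1×micro: 4 ⇒ (c0=2, c1=1, c2=4)
[Gauss-Seidel] macro 2: S0 reads c2=4 → after 2×micro: 2; S1 reads c0=2 → after 3×micro: 1; S2 reads c0=2 → after 1×micro: 0 ⇒ (c0=2, c1=1, c2=0)
[Gauss-Seidel] macro 3: S0 reads c2=0 → after 2×micro: 2; S1 reads c0=2 → after 3×micro: 1; S2 reads c0=2 → after 1×micro: 2 ⇒ (c0=2, c1=1, c2=2)
[Gauss-Seidel] macro 4: S0 reads c2=2 → after 2×micro: 2; S1 reads c0=2 → after 3×micro: 1; S2 reads c0=2 → after 1×micro: 4 ⇒ (c0=2, c1=1, c2=4)
[Gauss-Seidel] macro 5: S0 reads c2=4 → after 2×micro: 2; S1 reads c0=2 → after 3×micro: 1; S2 reads c0=2 → after 1×micro: 0 ⇒ (c0=2, c1=1, c2=0)
[Gauss-Seidel] macro 6: S0 reads c2=0 → after 2×micro: 2; S1 reads c0=2 → after 3×micro: 1; S2 reads c0=2 → after 1×micro: 2 ⇒ (c0=2, c1=1, c2=2)
[Gauss-Seidel] macro 7: S0 reads c2=2 → after 2×micro: 2; S1 reads c0=2 → after 3×micro: 1; S2 reads c0=2 → after 1×micro: 4 ⇒ (c0=2, c1=1, c2=4)
[Gauss-Seidel] macro 8: S0 reads c2=4 → after 2×micro: 2; S1 reads c0=2 → after 3×micro: 1; S2 reads c0=2 → after 1×micro: 0 ⇒ (c0=2, c1=1, c2=0)

first divergence at macro-step: 1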